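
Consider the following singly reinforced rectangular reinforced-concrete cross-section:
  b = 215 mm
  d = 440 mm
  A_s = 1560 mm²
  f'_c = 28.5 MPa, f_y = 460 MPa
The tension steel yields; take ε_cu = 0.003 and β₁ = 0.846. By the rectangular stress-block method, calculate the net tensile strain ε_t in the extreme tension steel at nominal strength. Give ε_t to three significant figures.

ε_t ≈ 0.00511

a = A_s f_y/(0.85 f'_c b) = 137.78 mm.
β₁ = 0.846, so c = a/β₁ = 137.78/0.846 = 162.86 mm.
From the linear strain diagram with ε_cu = 0.003: ε_t = 0.003 (d − c)/c = 0.003 × (440 − 162.86)/162.86 = 0.00511.
Since ε_t ≥ 0.005, the section is tension-controlled.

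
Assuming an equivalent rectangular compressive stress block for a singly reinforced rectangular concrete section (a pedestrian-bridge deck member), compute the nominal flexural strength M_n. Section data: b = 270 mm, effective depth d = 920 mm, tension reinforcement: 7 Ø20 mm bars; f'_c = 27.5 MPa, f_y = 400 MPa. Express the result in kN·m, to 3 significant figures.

A_s = 7 × 314 = 2198 mm².
T = A_s f_y = 2198 × 400 = 879200 N = 879.2 kN.
From C = T: a = T/(0.85 f'_c b) = 879200/(0.85 × 27.5 × 270) = 139.31 mm.
M_n = T(d − a/2) = 879.2 kN × (920 − 69.655) mm = 747.62 kN·m.

M_n ≈ 748 kN·m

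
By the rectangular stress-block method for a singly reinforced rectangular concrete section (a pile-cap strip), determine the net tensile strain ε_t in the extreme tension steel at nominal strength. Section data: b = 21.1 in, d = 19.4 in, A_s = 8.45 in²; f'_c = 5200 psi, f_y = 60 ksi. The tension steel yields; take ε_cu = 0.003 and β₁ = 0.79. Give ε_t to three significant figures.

a = A_s f_y/(0.85 f'_c b) = 5.436 in.
β₁ = 0.79, so c = a/β₁ = 5.436/0.79 = 6.881 in.
From the linear strain diagram with ε_cu = 0.003: ε_t = 0.003 (d − c)/c = 0.003 × (19.4 − 6.881)/6.881 = 0.00546.
Since ε_t ≥ 0.005, the section is tension-controlled.

ε_t ≈ 0.00546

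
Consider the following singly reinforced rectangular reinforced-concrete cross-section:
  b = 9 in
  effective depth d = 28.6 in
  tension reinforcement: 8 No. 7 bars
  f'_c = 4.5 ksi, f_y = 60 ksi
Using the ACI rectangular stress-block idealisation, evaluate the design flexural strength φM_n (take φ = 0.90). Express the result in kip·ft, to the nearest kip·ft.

φM_n ≈ 527 kip·ft

A_s = 8 × 0.6 = 4.8 in².
T = A_s f_y = 4.8 × 60 = 288 kips.
a = T/(0.85 f'_c b) = 288/(0.85 × 4.5 × 9) = 8.366 in.
M_n = T(d − a/2) = 288 × (28.6 − 4.183) = 7032.1 kip·in = 7032.1/12 = 586.01 kip·ft.
φM_n = 0.90 × 586.01 = 527.41 kip·ft.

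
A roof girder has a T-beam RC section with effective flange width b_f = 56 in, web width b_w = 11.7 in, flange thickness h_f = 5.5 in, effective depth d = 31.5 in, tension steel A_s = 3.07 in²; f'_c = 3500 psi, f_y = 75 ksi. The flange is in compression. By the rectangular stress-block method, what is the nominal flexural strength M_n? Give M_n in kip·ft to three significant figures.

Tension: T = A_s f_y = 3.07 × 75 = 230.25 kips.
Try a within the flange: a = T/(0.85 f'_c b_f) = 230.25/(0.85 × 3.5 × 56) = 1.382 in.
Since a = 1.382 ≤ h_f = 5.5 in, the stress block lies entirely in the flange; analyse as a rectangular beam of width b_f.
M_n = T(d − a/2) = 230.25 × (31.5 − 0.691) = 7093.8 kip·in.
M_n = 7093.8/12 = 591.15 kip·ft.

M_n ≈ 591 kip·ft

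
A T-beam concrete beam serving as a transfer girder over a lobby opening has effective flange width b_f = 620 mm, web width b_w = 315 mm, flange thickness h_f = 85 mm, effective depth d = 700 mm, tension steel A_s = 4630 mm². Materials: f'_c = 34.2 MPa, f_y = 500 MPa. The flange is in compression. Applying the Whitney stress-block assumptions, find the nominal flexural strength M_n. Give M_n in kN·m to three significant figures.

Tension: T = A_s f_y = 4630 × 500 = 2315000 N.
Try a within the flange: a = T/(0.85 f'_c b_f) = 2315000/(0.85 × 34.2 × 620) = 128.44 mm.
a = 128.44 > h_f = 85 mm: the block extends into the web. Split into flange-overhang and web parts.
C_f = 0.85 f'_c (b_f − b_w) h_f = 0.85 × 34.2 × (620 − 315) × 85 = 753640 N.
Remaining web compression depth: a_w = (T − C_f)/(0.85 f'_c b_w) = (2315000 − 753640)/(0.85 × 34.2 × 315) = 170.51 mm.
M_n = C_f(d − h_f/2) + (T − C_f)(d − a_w/2) = 753640 × (700 − 42.5) + 1561360 × (700 − 85.255) = 495.52 + 959.84 = 1455.36 × 10⁶ N·mm.
M_n = 1455.36 kN·m.

M_n ≈ 1460 kN·m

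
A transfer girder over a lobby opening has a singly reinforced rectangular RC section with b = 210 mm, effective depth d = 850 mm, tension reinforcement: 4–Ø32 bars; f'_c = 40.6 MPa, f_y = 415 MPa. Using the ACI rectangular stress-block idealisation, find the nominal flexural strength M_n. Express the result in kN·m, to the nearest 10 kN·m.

A_s = 4 × 804 = 3216 mm².
T = A_s f_y = 3216 × 415 = 1334640 N = 1334.64 kN.
From C = T: a = T/(0.85 f'_c b) = 1334640/(0.85 × 40.6 × 210) = 184.16 mm.
M_n = T(d − a/2) = 1334.64 kN × (850 − 92.08) mm = 1011.55 kN·m.

M_n ≈ 1010 kN·m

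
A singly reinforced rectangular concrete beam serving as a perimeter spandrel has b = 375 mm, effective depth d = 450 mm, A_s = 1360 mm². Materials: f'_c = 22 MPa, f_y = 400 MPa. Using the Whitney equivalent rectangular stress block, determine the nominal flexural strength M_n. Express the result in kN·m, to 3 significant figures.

M_n ≈ 224 kN·m

T = A_s f_y = 1360 × 400 = 544000 N = 544 kN.
From C = T: a = T/(0.85 f'_c b) = 544000/(0.85 × 22 × 375) = 77.58 mm.
M_n = T(d − a/2) = 544 kN × (450 − 38.79) mm = 223.70 kN·m.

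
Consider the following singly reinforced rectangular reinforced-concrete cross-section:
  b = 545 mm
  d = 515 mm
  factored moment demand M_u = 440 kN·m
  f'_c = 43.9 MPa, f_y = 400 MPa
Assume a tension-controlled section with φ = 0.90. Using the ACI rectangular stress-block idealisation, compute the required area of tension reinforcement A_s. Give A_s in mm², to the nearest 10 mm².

A_s ≈ 2490 mm²

M_n = M_u/φ = 440/0.90 = 488.889 kN·m.
With M_n = 0.85 f'_c a b (d − a/2), solve the quadratic for a:
a = d − √(d² − 2M_n/(0.85 f'_c b)) = 515 − √(515² − 2 × 488.889×10⁶/(0.85 × 43.9 × 545)) = 49.01 mm.
A_s = 0.85 f'_c a b / f_y = 0.85 × 43.9 × 49.01 × 545 / 400 = 2491.8 mm².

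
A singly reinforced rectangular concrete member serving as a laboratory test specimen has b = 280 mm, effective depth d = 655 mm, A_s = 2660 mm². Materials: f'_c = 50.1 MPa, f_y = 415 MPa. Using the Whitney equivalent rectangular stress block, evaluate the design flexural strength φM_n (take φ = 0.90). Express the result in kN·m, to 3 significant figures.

φM_n ≈ 605 kN·m

T = A_s f_y = 2660 × 415 = 1103900 N = 1103.9 kN.
From C = T: a = T/(0.85 f'_c b) = 1103900/(0.85 × 50.1 × 280) = 92.58 mm.
M_n = T(d − a/2) = 1103.9 kN × (655 − 46.29) mm = 671.95 kN·m.
φM_n = 0.90 × 671.95 = 604.76 kN·m.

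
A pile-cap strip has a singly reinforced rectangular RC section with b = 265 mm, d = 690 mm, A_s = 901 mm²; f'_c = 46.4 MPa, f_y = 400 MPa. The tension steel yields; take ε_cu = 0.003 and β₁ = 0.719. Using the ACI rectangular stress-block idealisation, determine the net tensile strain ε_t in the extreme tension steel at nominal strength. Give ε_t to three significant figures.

ε_t ≈ 0.0402

a = A_s f_y/(0.85 f'_c b) = 34.48 mm.
β₁ = 0.719, so c = a/β₁ = 34.48/0.719 = 47.96 mm.
From the linear strain diagram with ε_cu = 0.003: ε_t = 0.003 (d − c)/c = 0.003 × (690 − 47.96)/47.96 = 0.0402.
Since ε_t ≥ 0.005, the section is tension-controlled.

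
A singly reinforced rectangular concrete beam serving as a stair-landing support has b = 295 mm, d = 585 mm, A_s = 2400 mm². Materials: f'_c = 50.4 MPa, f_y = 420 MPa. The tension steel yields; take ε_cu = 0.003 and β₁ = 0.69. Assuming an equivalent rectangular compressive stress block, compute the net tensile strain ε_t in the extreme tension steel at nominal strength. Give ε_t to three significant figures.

ε_t ≈ 0.0122

a = A_s f_y/(0.85 f'_c b) = 79.76 mm.
β₁ = 0.69, so c = a/β₁ = 79.76/0.69 = 115.59 mm.
From the linear strain diagram with ε_cu = 0.003: ε_t = 0.003 (d − c)/c = 0.003 × (585 − 115.59)/115.59 = 0.0122.
Since ε_t ≥ 0.005, the section is tension-controlled.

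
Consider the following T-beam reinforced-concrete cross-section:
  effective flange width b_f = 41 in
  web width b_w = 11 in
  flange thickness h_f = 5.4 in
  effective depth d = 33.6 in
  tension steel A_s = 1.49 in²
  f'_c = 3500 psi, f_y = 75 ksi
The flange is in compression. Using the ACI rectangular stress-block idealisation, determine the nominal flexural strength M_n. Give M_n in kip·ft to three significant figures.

Tension: T = A_s f_y = 1.49 × 75 = 111.75 kips.
Try a within the flange: a = T/(0.85 f'_c b_f) = 111.75/(0.85 × 3.5 × 41) = 0.916 in.
Since a = 0.916 ≤ h_f = 5.4 in, the stress block lies entirely in the flange; analyse as a rectangular beam of width b_f.
M_n = T(d − a/2) = 111.75 × (33.6 − 0.458) = 3703.6 kip·in.
M_n = 3703.6/12 = 308.63 kip·ft.

M_n ≈ 309 kip·ft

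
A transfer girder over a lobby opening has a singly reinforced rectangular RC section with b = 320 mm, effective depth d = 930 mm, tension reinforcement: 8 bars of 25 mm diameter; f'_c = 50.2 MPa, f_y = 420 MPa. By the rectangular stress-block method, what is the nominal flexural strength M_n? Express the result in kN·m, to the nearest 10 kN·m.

A_s = 8 × 491 = 3928 mm².
T = A_s f_y = 3928 × 420 = 1649760 N = 1649.76 kN.
From C = T: a = T/(0.85 f'_c b) = 1649760/(0.85 × 50.2 × 320) = 120.82 mm.
M_n = T(d − a/2) = 1649.76 kN × (930 − 60.41) mm = 1434.61 kN·m.

M_n ≈ 1430 kN·m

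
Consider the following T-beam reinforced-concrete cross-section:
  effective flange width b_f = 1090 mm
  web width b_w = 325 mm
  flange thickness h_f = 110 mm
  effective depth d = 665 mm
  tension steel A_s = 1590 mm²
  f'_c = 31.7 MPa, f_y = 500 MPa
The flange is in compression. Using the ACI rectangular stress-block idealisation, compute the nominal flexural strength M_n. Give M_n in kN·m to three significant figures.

Tension: T = A_s f_y = 1590 × 500 = 795000 N.
Try a within the flange: a = T/(0.85 f'_c b_f) = 795000/(0.85 × 31.7 × 1090) = 27.07 mm.
Since a = 27.07 ≤ h_f = 110 mm, the stress block lies entirely in the flange; analyse as a rectangular beam of width b_f.
M_n = T(d − a/2) = 795000 × (665 − 13.535) = 517.91 × 10⁶ N·mm.
M_n = 517.91 kN·m.

M_n ≈ 518 kN·m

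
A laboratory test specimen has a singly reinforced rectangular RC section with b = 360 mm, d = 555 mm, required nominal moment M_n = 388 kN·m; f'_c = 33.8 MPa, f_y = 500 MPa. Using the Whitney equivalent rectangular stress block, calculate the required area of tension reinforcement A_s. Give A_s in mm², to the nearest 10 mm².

With M_n = 0.85 f'_c a b (d − a/2), solve the quadratic for a:
a = d − √(d² − 2M_n/(0.85 f'_c b)) = 555 − √(555² − 2 × 388×10⁶/(0.85 × 33.8 × 360)) = 72.30 mm.
A_s = 0.85 f'_c a b / f_y = 0.85 × 33.8 × 72.30 × 360 / 500 = 1495.6 mm².

A_s ≈ 1500 mm²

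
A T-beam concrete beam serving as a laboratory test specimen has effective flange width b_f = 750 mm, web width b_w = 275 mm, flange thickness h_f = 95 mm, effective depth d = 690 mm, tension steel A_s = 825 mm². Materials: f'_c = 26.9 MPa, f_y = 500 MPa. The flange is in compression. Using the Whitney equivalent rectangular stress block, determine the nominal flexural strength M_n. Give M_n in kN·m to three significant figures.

M_n ≈ 280 kN·m

Tension: T = A_s f_y = 825 × 500 = 412500 N.
Try a within the flange: a = T/(0.85 f'_c b_f) = 412500/(0.85 × 26.9 × 750) = 24.05 mm.
Since a = 24.05 ≤ h_f = 95 mm, the stress block lies entirely in the flange; analyse as a rectangular beam of width b_f.
M_n = T(d − a/2) = 412500 × (690 − 12.025) = 279.66 × 10⁶ N·mm.
M_n = 279.66 kN·m.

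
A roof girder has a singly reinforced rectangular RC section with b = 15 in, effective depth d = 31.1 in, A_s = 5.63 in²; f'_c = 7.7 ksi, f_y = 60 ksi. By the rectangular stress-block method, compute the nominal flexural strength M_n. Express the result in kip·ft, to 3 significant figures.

T = A_s f_y = 5.63 × 60 = 337.8 kips.
a = T/(0.85 f'_c b) = 337.8/(0.85 × 7.7 × 15) = 3.441 in.
M_n = T(d − a/2) = 337.8 × (31.1 − 1.7205) = 9924.4 kip·in = 9924.4/12 = 827.03 kip·ft.

M_n ≈ 827 kip·ft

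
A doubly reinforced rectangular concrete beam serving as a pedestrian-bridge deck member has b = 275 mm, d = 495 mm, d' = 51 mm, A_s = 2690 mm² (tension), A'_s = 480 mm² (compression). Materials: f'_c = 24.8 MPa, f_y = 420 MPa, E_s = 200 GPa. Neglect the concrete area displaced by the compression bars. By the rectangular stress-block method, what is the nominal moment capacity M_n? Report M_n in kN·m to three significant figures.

M_n ≈ 475 kN·m

Assume both tension and compression steel yield.
Net tension couple steel: A_s − A'_s = 2210 mm².
a = (A_s − A'_s) f_y / (0.85 f'_c b) = 928200/(0.85 × 24.8 × 275) = 160.12 mm.
c = a/β₁ = 160.12/0.85 = 188.38 mm; ε'_s = 0.003(c − d')/c = 0.0022 ≥ f_y/E_s = 0.0021, so compression steel does yield.
M_n = (A_s − A'_s) f_y (d − a/2) + A'_s f_y (d − d') = [928200 × (495 − 80.06) + 201600 × (495 − 51)] × 10⁻⁶ = 385.15 + 89.51 = 474.66 kN·m.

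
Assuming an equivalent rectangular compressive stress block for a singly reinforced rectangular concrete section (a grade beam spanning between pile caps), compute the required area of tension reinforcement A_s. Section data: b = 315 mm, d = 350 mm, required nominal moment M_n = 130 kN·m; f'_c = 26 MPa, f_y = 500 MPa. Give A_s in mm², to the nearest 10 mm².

With M_n = 0.85 f'_c a b (d − a/2), solve the quadratic for a:
a = d − √(d² − 2M_n/(0.85 f'_c b)) = 350 − √(350² − 2 × 130×10⁶/(0.85 × 26 × 315)) = 58.19 mm.
A_s = 0.85 f'_c a b / f_y = 0.85 × 26 × 58.19 × 315 / 500 = 810.2 mm².

A_s ≈ 810 mm²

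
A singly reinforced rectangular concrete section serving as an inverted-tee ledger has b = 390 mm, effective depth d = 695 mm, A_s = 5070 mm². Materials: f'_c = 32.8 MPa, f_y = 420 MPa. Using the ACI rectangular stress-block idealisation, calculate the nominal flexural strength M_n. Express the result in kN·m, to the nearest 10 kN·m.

M_n ≈ 1270 kN·m

T = A_s f_y = 5070 × 420 = 2129400 N = 2129.4 kN.
From C = T: a = T/(0.85 f'_c b) = 2129400/(0.85 × 32.8 × 390) = 195.84 mm.
M_n = T(d − a/2) = 2129.4 kN × (695 − 97.92) mm = 1271.42 kN·m.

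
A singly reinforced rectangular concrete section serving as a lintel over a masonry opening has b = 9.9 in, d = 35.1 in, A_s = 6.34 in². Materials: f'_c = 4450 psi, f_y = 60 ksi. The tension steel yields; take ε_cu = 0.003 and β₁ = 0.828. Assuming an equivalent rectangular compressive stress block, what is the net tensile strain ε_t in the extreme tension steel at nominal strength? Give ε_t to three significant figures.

a = A_s f_y/(0.85 f'_c b) = 10.158 in.
β₁ = 0.828, so c = a/β₁ = 10.158/0.828 = 12.268 in.
From the linear strain diagram with ε_cu = 0.003: ε_t = 0.003 (d − c)/c = 0.003 × (35.1 − 12.268)/12.268 = 0.00558.
Since ε_t ≥ 0.005, the section is tension-controlled.

ε_t ≈ 0.00558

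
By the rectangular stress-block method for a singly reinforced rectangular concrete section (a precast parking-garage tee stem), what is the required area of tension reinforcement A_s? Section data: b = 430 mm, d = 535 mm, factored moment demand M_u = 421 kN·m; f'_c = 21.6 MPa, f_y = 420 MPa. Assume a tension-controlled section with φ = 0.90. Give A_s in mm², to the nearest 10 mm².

A_s ≈ 2360 mm²

M_n = M_u/φ = 421/0.90 = 467.778 kN·m.
With M_n = 0.85 f'_c a b (d − a/2), solve the quadratic for a:
a = d − √(d² − 2M_n/(0.85 f'_c b)) = 535 − √(535² − 2 × 467.778×10⁶/(0.85 × 21.6 × 430)) = 125.46 mm.
A_s = 0.85 f'_c a b / f_y = 0.85 × 21.6 × 125.46 × 430 / 420 = 2358.3 mm².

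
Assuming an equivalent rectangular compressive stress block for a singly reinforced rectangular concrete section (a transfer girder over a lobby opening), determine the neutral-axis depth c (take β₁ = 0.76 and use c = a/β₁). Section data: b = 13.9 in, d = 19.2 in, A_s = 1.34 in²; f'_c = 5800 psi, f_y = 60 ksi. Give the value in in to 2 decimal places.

T = A_s f_y = 1.34 × 60 = 80.4 kips.
a = T/(0.85 f'_c b) = 80.4/(0.85 × 5.8 × 13.9) = 1.1733 in.
With β₁ = 0.76, c = a/β₁ = 1.1733/0.76 = 1.54 in.

c ≈ 1.54 in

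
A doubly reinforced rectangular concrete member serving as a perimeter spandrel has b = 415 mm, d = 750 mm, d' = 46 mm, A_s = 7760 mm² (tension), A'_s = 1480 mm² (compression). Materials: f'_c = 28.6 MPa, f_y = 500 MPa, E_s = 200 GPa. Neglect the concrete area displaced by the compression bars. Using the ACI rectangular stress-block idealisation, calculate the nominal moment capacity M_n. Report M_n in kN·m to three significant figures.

M_n ≈ 2390 kN·m

Assume both tension and compression steel yield.
Net tension couple steel: A_s − A'_s = 6280 mm².
a = (A_s − A'_s) f_y / (0.85 f'_c b) = 3140000/(0.85 × 28.6 × 415) = 311.24 mm.
c = a/β₁ = 311.24/0.846 = 367.90 mm; ε'_s = 0.003(c − d')/c = 0.0026 ≥ f_y/E_s = 0.0025, so compression steel does yield.
M_n = (A_s − A'_s) f_y (d − a/2) + A'_s f_y (d − d') = [3140000 × (750 − 155.62) + 740000 × (750 − 46)] × 10⁻⁶ = 1866.35 + 520.96 = 2387.31 kN·m.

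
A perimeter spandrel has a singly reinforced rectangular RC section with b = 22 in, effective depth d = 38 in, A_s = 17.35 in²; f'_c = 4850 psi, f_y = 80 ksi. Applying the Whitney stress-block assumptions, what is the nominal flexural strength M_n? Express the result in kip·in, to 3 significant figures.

M_n ≈ 42100 kip·in

T = A_s f_y = 17.35 × 80 = 1388 kips.
a = T/(0.85 f'_c b) = 1388/(0.85 × 4.85 × 22) = 15.304 in.
M_n = T(d − a/2) = 1388 × (38 − 7.652) = 42123.0 kip·in.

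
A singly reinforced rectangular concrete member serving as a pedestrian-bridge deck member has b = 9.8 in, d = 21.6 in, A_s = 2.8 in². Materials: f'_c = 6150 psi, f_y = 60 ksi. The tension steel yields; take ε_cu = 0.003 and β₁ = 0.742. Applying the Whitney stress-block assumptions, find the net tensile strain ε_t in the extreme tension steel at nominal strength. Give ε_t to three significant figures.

a = A_s f_y/(0.85 f'_c b) = 3.279 in.
β₁ = 0.742, so c = a/β₁ = 3.279/0.742 = 4.419 in.
From the linear strain diagram with ε_cu = 0.003: ε_t = 0.003 (d − c)/c = 0.003 × (21.6 − 4.419)/4.419 = 0.0117.
Since ε_t ≥ 0.005, the section is tension-controlled.

ε_t ≈ 0.0117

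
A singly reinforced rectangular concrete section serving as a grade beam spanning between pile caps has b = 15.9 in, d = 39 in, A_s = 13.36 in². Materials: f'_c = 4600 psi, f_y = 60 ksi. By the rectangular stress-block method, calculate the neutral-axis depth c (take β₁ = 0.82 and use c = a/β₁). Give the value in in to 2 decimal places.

c ≈ 15.72 in

T = A_s f_y = 13.36 × 60 = 801.6 kips.
a = T/(0.85 f'_c b) = 801.6/(0.85 × 4.6 × 15.9) = 12.8939 in.
With β₁ = 0.82, c = a/β₁ = 12.8939/0.82 = 15.72 in.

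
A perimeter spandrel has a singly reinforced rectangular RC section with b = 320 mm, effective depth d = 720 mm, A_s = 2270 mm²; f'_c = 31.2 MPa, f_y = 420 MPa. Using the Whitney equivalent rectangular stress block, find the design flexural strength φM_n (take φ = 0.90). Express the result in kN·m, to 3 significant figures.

T = A_s f_y = 2270 × 420 = 953400 N = 953.4 kN.
From C = T: a = T/(0.85 f'_c b) = 953400/(0.85 × 31.2 × 320) = 112.34 mm.
M_n = T(d − a/2) = 953.4 kN × (720 − 56.17) mm = 632.90 kN·m.
φM_n = 0.90 × 632.90 = 569.61 kN·m.

φM_n ≈ 570 kN·m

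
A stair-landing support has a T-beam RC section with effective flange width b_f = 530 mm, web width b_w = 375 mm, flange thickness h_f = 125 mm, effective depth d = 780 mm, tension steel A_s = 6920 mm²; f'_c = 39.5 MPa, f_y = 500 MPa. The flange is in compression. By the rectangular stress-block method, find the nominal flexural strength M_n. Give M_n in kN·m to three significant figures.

M_n ≈ 2340 kN·m

Tension: T = A_s f_y = 6920 × 500 = 3460000 N.
Try a within the flange: a = T/(0.85 f'_c b_f) = 3460000/(0.85 × 39.5 × 530) = 194.44 mm.
a = 194.44 > h_f = 125 mm: the block extends into the web. Split into flange-overhang and web parts.
C_f = 0.85 f'_c (b_f − b_w) h_f = 0.85 × 39.5 × (530 − 375) × 125 = 650516 N.
Remaining web compression depth: a_w = (T − C_f)/(0.85 f'_c b_w) = (3460000 − 650516)/(0.85 × 39.5 × 375) = 223.14 mm.
M_n = C_f(d − h_f/2) + (T − C_f)(d − a_w/2) = 650516 × (780 − 62.5) + 2809484 × (780 − 111.57) = 466.75 + 1877.94 = 2344.69 × 10⁶ N·mm.
M_n = 2344.69 kN·m.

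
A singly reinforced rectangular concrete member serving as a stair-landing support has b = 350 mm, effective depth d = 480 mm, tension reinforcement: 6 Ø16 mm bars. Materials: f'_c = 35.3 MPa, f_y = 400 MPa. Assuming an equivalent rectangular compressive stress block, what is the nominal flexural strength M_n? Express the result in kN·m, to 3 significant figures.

M_n ≈ 220 kN·m

A_s = 6 × 201 = 1206 mm².
T = A_s f_y = 1206 × 400 = 482400 N = 482.4 kN.
From C = T: a = T/(0.85 f'_c b) = 482400/(0.85 × 35.3 × 350) = 45.94 mm.
M_n = T(d − a/2) = 482.4 kN × (480 − 22.97) mm = 220.47 kN·m.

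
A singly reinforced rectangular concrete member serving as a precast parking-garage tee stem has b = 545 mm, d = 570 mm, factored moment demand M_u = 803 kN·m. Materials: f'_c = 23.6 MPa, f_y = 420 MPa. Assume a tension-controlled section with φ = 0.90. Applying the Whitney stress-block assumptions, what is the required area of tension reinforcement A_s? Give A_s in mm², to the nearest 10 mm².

M_n = M_u/φ = 803/0.90 = 892.222 kN·m.
With M_n = 0.85 f'_c a b (d − a/2), solve the quadratic for a:
a = d − √(d² − 2M_n/(0.85 f'_c b)) = 570 − √(570² − 2 × 892.222×10⁶/(0.85 × 23.6 × 545)) = 167.91 mm.
A_s = 0.85 f'_c a b / f_y = 0.85 × 23.6 × 167.91 × 545 / 420 = 4370.7 mm².

A_s ≈ 4370 mm²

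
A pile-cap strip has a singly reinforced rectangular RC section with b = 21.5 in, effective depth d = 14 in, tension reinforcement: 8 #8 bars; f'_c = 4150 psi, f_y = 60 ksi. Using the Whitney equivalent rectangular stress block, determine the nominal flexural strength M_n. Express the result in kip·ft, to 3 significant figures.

A_s = 8 × 0.79 = 6.32 in².
T = A_s f_y = 6.32 × 60 = 379.2 kips.
a = T/(0.85 f'_c b) = 379.2/(0.85 × 4.15 × 21.5) = 5.000 in.
M_n = T(d − a/2) = 379.2 × (14 − 2.5) = 4360.8 kip·in = 4360.8/12 = 363.40 kip·ft.

M_n ≈ 363 kip·ft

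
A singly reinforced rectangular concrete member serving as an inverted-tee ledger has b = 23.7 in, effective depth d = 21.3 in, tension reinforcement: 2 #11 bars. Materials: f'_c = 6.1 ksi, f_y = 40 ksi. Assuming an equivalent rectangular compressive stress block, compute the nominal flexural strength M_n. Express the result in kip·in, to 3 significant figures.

M_n ≈ 2590 kip·in

A_s = 2 × 1.56 = 3.12 in².
T = A_s f_y = 3.12 × 40 = 124.8 kips.
a = T/(0.85 f'_c b) = 124.8/(0.85 × 6.1 × 23.7) = 1.016 in.
M_n = T(d − a/2) = 124.8 × (21.3 − 0.508) = 2594.8 kip·in.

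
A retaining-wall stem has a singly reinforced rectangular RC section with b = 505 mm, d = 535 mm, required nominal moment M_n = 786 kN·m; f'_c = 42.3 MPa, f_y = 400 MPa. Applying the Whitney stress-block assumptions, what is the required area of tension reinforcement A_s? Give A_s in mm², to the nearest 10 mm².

With M_n = 0.85 f'_c a b (d − a/2), solve the quadratic for a:
a = d − √(d² − 2M_n/(0.85 f'_c b)) = 535 − √(535² − 2 × 786×10⁶/(0.85 × 42.3 × 505)) = 88.18 mm.
A_s = 0.85 f'_c a b / f_y = 0.85 × 42.3 × 88.18 × 505 / 400 = 4002.8 mm².

A_s ≈ 4000 mm²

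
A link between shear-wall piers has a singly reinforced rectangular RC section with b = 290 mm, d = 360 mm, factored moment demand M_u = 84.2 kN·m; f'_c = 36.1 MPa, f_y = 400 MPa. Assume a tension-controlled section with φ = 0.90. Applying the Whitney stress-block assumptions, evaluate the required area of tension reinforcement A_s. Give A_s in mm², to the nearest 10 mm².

A_s ≈ 680 mm²

M_n = M_u/φ = 84.2/0.90 = 93.5556 kN·m.
With M_n = 0.85 f'_c a b (d − a/2), solve the quadratic for a:
a = d − √(d² − 2M_n/(0.85 f'_c b)) = 360 − √(360² − 2 × 93.5556×10⁶/(0.85 × 36.1 × 290)) = 30.50 mm.
A_s = 0.85 f'_c a b / f_y = 0.85 × 36.1 × 30.50 × 290 / 400 = 678.5 mm².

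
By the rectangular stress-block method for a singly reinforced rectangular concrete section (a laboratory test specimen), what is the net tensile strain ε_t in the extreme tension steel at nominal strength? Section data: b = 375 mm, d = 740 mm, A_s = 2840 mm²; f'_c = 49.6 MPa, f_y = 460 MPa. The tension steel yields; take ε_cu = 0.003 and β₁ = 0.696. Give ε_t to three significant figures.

a = A_s f_y/(0.85 f'_c b) = 82.63 mm.
β₁ = 0.696, so c = a/β₁ = 82.63/0.696 = 118.72 mm.
From the linear strain diagram with ε_cu = 0.003: ε_t = 0.003 (d − c)/c = 0.003 × (740 − 118.72)/118.72 = 0.0157.
Since ε_t ≥ 0.005, the section is tension-controlled.

ε_t ≈ 0.0157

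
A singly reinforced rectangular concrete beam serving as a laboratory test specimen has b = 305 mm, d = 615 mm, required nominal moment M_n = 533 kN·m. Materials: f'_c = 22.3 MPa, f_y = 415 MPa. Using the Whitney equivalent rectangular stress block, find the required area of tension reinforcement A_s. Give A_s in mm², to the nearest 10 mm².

With M_n = 0.85 f'_c a b (d − a/2), solve the quadratic for a:
a = d − √(d² − 2M_n/(0.85 f'_c b)) = 615 − √(615² − 2 × 533×10⁶/(0.85 × 22.3 × 305)) = 174.73 mm.
A_s = 0.85 f'_c a b / f_y = 0.85 × 22.3 × 174.73 × 305 / 415 = 2434.1 mm².

A_s ≈ 2430 mm²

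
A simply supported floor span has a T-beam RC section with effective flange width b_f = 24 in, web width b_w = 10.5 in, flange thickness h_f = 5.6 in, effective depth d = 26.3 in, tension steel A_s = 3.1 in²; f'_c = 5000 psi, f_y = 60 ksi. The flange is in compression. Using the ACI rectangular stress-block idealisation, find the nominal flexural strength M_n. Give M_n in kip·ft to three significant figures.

M_n ≈ 394 kip·ft

Tension: T = A_s f_y = 3.1 × 60 = 186 kips.
Try a within the flange: a = T/(0.85 f'_c b_f) = 186/(0.85 × 5 × 24) = 1.824 in.
Since a = 1.824 ≤ h_f = 5.6 in, the stress block lies entirely in the flange; analyse as a rectangular beam of width b_f.
M_n = T(d − a/2) = 186 × (26.3 − 0.912) = 4722.2 kip·in.
M_n = 4722.2/12 = 393.52 kip·ft.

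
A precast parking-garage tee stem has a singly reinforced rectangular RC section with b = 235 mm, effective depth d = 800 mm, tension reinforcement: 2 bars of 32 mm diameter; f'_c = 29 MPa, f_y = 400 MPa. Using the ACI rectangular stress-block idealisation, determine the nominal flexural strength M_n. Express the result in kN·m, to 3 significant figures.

M_n ≈ 479 kN·m

A_s = 2 × 804 = 1608 mm².
T = A_s f_y = 1608 × 400 = 643200 N = 643.2 kN.
From C = T: a = T/(0.85 f'_c b) = 643200/(0.85 × 29 × 235) = 111.04 mm.
M_n = T(d − a/2) = 643.2 kN × (800 − 55.52) mm = 478.85 kN·m.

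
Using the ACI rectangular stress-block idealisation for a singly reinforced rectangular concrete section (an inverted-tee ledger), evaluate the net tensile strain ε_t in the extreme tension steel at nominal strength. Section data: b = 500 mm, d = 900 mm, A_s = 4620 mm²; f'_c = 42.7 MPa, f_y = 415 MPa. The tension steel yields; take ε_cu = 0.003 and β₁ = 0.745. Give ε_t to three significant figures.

ε_t ≈ 0.0160

a = A_s f_y/(0.85 f'_c b) = 105.65 mm.
β₁ = 0.745, so c = a/β₁ = 105.65/0.745 = 141.81 mm.
From the linear strain diagram with ε_cu = 0.003: ε_t = 0.003 (d − c)/c = 0.003 × (900 − 141.81)/141.81 = 0.0160.
Since ε_t ≥ 0.005, the section is tension-controlled.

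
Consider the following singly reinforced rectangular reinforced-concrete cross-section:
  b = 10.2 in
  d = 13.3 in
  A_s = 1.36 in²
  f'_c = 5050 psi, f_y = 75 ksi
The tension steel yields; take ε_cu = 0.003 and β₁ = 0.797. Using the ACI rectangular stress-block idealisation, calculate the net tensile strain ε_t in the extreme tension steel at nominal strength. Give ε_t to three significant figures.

ε_t ≈ 0.0107

a = A_s f_y/(0.85 f'_c b) = 2.330 in.
β₁ = 0.797, so c = a/β₁ = 2.330/0.797 = 2.923 in.
From the linear strain diagram with ε_cu = 0.003: ε_t = 0.003 (d − c)/c = 0.003 × (13.3 − 2.923)/2.923 = 0.0107.
Since ε_t ≥ 0.005, the section is tension-controlled.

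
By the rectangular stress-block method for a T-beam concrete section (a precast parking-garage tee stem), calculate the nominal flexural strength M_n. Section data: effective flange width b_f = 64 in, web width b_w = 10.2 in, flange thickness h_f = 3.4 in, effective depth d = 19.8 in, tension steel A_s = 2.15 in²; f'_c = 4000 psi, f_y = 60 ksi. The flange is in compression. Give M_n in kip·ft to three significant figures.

M_n ≈ 210 kip·ft

Tension: T = A_s f_y = 2.15 × 60 = 129 kips.
Try a within the flange: a = T/(0.85 f'_c b_f) = 129/(0.85 × 4 × 64) = 0.593 in.
Since a = 0.593 ≤ h_f = 3.4 in, the stress block lies entirely in the flange; analyse as a rectangular beam of width b_f.
M_n = T(d − a/2) = 129 × (19.8 − 0.2965) = 2516.0 kip·in.
M_n = 2516.0/12 = 209.67 kip·ft.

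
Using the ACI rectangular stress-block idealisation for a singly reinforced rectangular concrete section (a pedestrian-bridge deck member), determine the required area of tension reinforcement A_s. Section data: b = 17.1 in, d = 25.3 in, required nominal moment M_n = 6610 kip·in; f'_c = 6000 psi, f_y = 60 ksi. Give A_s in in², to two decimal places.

A_s ≈ 4.65 in²

From M_n = 0.85 f'_c a b (d − a/2):
a = d − √(d² − 2M_n/(0.85 f'_c b)) = 25.3 − √(25.3² − 2 × 6610/(0.85 × 6 × 17.1)) = 3.198 in.
A_s = 0.85 f'_c a b / f_y = 0.85 × 6 × 3.198 × 17.1 / 60 = 4.648 in².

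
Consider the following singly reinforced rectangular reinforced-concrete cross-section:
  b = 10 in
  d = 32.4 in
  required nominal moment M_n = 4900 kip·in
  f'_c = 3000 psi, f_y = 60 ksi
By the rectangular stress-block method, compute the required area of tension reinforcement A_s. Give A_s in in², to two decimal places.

From M_n = 0.85 f'_c a b (d − a/2):
a = d − √(d² − 2M_n/(0.85 f'_c b)) = 32.4 − √(32.4² − 2 × 4900/(0.85 × 3 × 10)) = 6.604 in.
A_s = 0.85 f'_c a b / f_y = 0.85 × 3 × 6.604 × 10 / 60 = 2.807 in².

A_s ≈ 2.81 in²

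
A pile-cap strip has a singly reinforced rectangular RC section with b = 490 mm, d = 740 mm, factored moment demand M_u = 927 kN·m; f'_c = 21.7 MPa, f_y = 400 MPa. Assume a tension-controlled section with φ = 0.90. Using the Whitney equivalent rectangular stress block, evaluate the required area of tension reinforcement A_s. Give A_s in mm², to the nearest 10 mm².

A_s ≈ 3950 mm²

M_n = M_u/φ = 927/0.90 = 1030 kN·m.
With M_n = 0.85 f'_c a b (d − a/2), solve the quadratic for a:
a = d − √(d² − 2M_n/(0.85 f'_c b)) = 740 − √(740² − 2 × 1030×10⁶/(0.85 × 21.7 × 490)) = 174.60 mm.
A_s = 0.85 f'_c a b / f_y = 0.85 × 21.7 × 174.60 × 490 / 400 = 3945.1 mm².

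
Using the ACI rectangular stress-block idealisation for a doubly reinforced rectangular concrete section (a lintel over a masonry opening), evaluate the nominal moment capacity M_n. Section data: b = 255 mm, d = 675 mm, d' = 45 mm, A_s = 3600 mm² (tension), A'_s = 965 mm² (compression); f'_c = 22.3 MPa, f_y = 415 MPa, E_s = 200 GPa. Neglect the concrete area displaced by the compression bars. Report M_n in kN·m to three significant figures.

M_n ≈ 867 kN·m

Assume both tension and compression steel yield.
Net tension couple steel: A_s − A'_s = 2635 mm².
a = (A_s − A'_s) f_y / (0.85 f'_c b) = 1093525/(0.85 × 22.3 × 255) = 226.24 mm.
c = a/β₁ = 226.24/0.85 = 266.16 mm; ε'_s = 0.003(c − d')/c = 0.0025 ≥ f_y/E_s = 0.0021, so compression steel does yield.
M_n = (A_s − A'_s) f_y (d − a/2) + A'_s f_y (d − d') = [1093525 × (675 − 113.12) + 400475 × (675 − 45)] × 10⁻⁶ = 614.43 + 252.30 = 866.73 kN·m.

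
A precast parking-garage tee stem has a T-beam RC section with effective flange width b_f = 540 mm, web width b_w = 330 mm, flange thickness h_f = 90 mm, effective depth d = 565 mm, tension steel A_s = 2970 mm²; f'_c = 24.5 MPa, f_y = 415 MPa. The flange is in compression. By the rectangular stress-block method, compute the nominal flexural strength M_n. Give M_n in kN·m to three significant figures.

Tension: T = A_s f_y = 2970 × 415 = 1232550 N.
Try a within the flange: a = T/(0.85 f'_c b_f) = 1232550/(0.85 × 24.5 × 540) = 109.60 mm.
a = 109.60 > h_f = 90 mm: the block extends into the web. Split into flange-overhang and web parts.
C_f = 0.85 f'_c (b_f − b_w) h_f = 0.85 × 24.5 × (540 − 330) × 90 = 393593 N.
Remaining web compression depth: a_w = (T − C_f)/(0.85 f'_c b_w) = (1232550 − 393593)/(0.85 × 24.5 × 330) = 122.08 mm.
M_n = C_f(d − h_f/2) + (T − C_f)(d − a_w/2) = 393593 × (565 − 45) + 838957 × (565 − 61.04) = 204.67 + 422.80 = 627.47 × 10⁶ N·mm.
M_n = 627.47 kN·m.

M_n ≈ 627 kN·m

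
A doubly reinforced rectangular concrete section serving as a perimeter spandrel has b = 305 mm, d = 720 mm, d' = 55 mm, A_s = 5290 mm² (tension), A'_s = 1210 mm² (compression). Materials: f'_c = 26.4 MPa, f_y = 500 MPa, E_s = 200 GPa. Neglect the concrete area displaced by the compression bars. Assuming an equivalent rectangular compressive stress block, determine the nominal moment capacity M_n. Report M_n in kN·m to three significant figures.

M_n ≈ 1570 kN·m

Assume both tension and compression steel yield.
Net tension couple steel: A_s − A'_s = 4080 mm².
a = (A_s − A'_s) f_y / (0.85 f'_c b) = 2040000/(0.85 × 26.4 × 305) = 298.06 mm.
c = a/β₁ = 298.06/0.85 = 350.66 mm; ε'_s = 0.003(c − d')/c = 0.0025 ≥ f_y/E_s = 0.0025, so compression steel does yield.
M_n = (A_s − A'_s) f_y (d − a/2) + A'_s f_y (d − d') = [2040000 × (720 − 149.03) + 605000 × (720 − 55)] × 10⁻⁶ = 1164.78 + 402.33 = 1567.11 kN·m.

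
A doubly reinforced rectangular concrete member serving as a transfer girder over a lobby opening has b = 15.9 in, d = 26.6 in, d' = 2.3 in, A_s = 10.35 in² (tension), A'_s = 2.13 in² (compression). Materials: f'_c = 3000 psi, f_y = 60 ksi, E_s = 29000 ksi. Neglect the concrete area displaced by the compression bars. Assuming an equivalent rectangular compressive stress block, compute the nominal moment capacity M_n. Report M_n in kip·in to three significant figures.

Assume both steels yield.
a = (A_s − A'_s) f_y/(0.85 f'_c b) = (10.35 − 2.13) × 60/(0.85 × 3 × 15.9) = 12.164 in.
c = a/β₁ = 12.164/0.85 = 14.311 in; ε'_s = 0.003(c − d')/c = 0.0025 ≥ ε_y = 0.0021, so the compression steel yields.
M_n = (A_s − A'_s) f_y (d − a/2) + A'_s f_y (d − d') = 493.2 × (26.6 − 6.082) + 127.8 × (26.6 − 2.3) = 10119.5 + 3105.5 = 13225.0 kip·in.

M_n ≈ 13200 kip·in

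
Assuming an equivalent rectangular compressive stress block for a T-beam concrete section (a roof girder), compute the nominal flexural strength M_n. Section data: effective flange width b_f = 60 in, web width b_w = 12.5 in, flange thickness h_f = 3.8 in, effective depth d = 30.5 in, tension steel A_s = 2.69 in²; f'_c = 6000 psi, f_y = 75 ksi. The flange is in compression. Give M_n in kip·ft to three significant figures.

M_n ≈ 507 kip·ft

Tension: T = A_s f_y = 2.69 × 75 = 201.75 kips.
Try a within the flange: a = T/(0.85 f'_c b_f) = 201.75/(0.85 × 6 × 60) = 0.659 in.
Since a = 0.659 ≤ h_f = 3.8 in, the stress block lies entirely in the flange; analyse as a rectangular beam of width b_f.
M_n = T(d − a/2) = 201.75 × (30.5 − 0.3295) = 6086.9 kip·in.
M_n = 6086.9/12 = 507.24 kip·ft.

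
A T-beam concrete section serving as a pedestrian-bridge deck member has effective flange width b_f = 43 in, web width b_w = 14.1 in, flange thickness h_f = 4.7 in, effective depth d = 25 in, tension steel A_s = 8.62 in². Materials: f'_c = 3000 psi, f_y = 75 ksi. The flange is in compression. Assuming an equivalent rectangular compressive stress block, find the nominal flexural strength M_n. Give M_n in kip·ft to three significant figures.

Tension: T = A_s f_y = 8.62 × 75 = 646.5 kips.
Try a within the flange: a = T/(0.85 f'_c b_f) = 646.5/(0.85 × 3 × 43) = 5.896 in.
a = 5.896 > h_f = 4.7 in: the block extends into the web. Split into flange-overhang and web parts.
C_f = 0.85 f'_c (b_f − b_w) h_f = 0.85 × 3 × (43 − 14.1) × 4.7 = 346.4 kips.
Remaining web compression depth: a_w = (T − C_f)/(0.85 f'_c b_w) = (646.5 − 346.4)/(0.85 × 3 × 14.1) = 8.347 in.
M_n = C_f(d − h_f/2) + (T − C_f)(d − a_w/2) = 346.4 × (25 − 2.35) + 300.1 × (25 − 4.1735) = 7846.0 + 6250.0 = 14096.0 kip·in.
M_n = 14096.0/12 = 1174.67 kip·ft.

M_n ≈ 1170 kip·ft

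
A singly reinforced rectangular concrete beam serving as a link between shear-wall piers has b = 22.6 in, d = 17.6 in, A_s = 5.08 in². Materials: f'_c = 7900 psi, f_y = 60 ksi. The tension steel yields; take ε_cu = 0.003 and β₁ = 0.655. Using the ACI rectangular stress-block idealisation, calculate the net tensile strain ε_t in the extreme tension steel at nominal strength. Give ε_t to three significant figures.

a = A_s f_y/(0.85 f'_c b) = 2.008 in.
β₁ = 0.655, so c = a/β₁ = 2.008/0.655 = 3.066 in.
From the linear strain diagram with ε_cu = 0.003: ε_t = 0.003 (d − c)/c = 0.003 × (17.6 − 3.066)/3.066 = 0.0142.
Since ε_t ≥ 0.005, the section is tension-controlled.

ε_t ≈ 0.0142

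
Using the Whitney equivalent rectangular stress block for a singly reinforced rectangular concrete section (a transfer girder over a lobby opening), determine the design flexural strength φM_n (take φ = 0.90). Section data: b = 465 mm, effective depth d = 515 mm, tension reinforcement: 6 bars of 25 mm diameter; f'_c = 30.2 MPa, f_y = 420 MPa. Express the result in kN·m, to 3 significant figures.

A_s = 6 × 491 = 2946 mm².
T = A_s f_y = 2946 × 420 = 1237320 N = 1237.32 kN.
From C = T: a = T/(0.85 f'_c b) = 1237320/(0.85 × 30.2 × 465) = 103.66 mm.
M_n = T(d − a/2) = 1237.32 kN × (515 − 51.83) mm = 573.09 kN·m.
φM_n = 0.90 × 573.09 = 515.78 kN·m.

φM_n ≈ 516 kN·m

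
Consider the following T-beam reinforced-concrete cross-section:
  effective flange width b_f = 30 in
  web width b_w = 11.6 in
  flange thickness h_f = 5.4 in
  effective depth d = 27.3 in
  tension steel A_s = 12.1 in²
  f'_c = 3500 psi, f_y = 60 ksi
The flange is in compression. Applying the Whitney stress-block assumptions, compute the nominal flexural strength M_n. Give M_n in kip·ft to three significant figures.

M_n ≈ 1360 kip·ft

Tension: T = A_s f_y = 12.1 × 60 = 726 kips.
Try a within the flange: a = T/(0.85 f'_c b_f) = 726/(0.85 × 3.5 × 30) = 8.134 in.
a = 8.134 > h_f = 5.4 in: the block extends into the web. Split into flange-overhang and web parts.
C_f = 0.85 f'_c (b_f − b_w) h_f = 0.85 × 3.5 × (30 − 11.6) × 5.4 = 295.6 kips.
Remaining web compression depth: a_w = (T − C_f)/(0.85 f'_c b_w) = (726 − 295.6)/(0.85 × 3.5 × 11.6) = 12.472 in.
M_n = C_f(d − h_f/2) + (T − C_f)(d − a_w/2) = 295.6 × (27.3 − 2.7) + 430.4 × (27.3 − 6.236) = 7271.8 + 9065.9 = 16337.7 kip·in.
M_n = 16337.7/12 = 1361.48 kip·ft.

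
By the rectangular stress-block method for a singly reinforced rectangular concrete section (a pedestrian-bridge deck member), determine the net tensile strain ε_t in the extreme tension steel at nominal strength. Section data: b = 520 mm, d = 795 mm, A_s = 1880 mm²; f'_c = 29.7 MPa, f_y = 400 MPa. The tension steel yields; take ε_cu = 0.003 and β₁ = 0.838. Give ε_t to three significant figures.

ε_t ≈ 0.0319

a = A_s f_y/(0.85 f'_c b) = 57.28 mm.
β₁ = 0.838, so c = a/β₁ = 57.28/0.838 = 68.35 mm.
From the linear strain diagram with ε_cu = 0.003: ε_t = 0.003 (d − c)/c = 0.003 × (795 − 68.35)/68.35 = 0.0319.
Since ε_t ≥ 0.005, the section is tension-controlled.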